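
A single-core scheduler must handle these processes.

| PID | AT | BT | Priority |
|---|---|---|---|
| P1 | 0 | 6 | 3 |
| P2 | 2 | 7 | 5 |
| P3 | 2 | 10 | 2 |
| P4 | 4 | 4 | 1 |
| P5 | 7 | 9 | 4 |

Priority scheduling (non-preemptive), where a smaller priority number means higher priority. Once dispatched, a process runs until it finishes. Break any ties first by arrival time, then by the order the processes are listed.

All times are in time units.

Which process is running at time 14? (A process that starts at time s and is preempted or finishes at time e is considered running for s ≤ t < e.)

P3

Timeline: | P1 0-6 | P4 6-10 | P3 10-20 | P5 20-29 | P2 29-36 |
Completion: P1=6  P2=36  P3=20  P4=10  P5=29
Turnaround (C−A): P1=6  P2=34  P3=18  P4=6  P5=22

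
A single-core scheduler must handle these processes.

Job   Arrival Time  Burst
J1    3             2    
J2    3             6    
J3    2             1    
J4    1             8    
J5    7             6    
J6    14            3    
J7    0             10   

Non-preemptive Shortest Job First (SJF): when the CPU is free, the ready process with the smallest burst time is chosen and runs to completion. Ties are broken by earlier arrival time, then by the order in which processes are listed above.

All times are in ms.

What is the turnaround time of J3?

9

Schedule: | J7 0-10 | J3 10-11 | J1 11-13 | J2 13-19 | J6 19-22 | J5 22-28 | J4 28-36 |
Completion: J1=13  J2=19  J3=11  J4=36  J5=28  J6=22  J7=10
Turnaround(J3) = completion − arrival = 11 − 2 = 9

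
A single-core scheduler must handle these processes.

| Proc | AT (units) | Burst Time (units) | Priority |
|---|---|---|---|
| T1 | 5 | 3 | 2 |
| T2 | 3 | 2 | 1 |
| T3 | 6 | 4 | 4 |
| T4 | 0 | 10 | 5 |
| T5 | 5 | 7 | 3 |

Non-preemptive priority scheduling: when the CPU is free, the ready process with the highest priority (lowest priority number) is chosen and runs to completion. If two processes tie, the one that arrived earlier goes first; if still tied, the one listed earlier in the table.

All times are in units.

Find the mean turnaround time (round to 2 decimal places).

13.20

Timeline: | T4 0-10 | T2 10-12 | T1 12-15 | T5 15-22 | T3 22-26 |
Completion: T1=15  T2=12  T3=26  T4=10  T5=22
Turnaround (C−A): T1=10  T2=9  T3=20  T4=10  T5=17
Turnaround times: T1=10, T2=9, T3=20, T4=10, T5=17
Average turnaround = (10+9+20+10+17) / 5 = 66/5 = 13.20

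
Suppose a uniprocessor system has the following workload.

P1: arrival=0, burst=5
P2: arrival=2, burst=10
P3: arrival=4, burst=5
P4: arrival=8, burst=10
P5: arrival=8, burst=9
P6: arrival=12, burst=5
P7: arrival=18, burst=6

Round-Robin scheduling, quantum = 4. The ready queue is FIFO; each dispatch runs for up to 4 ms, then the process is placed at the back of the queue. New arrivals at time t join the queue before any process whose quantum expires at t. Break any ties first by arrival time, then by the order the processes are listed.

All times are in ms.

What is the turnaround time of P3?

Timeline: | P1 0-4 | P2 4-8 | P3 8-12 | P1 12-13 | P4 13-17 | P5 17-21 | P2 21-25 | P6 25-29 | P3 29-30 | P4 30-34 | P7 34-38 | P5 38-42 | P2 42-44 | P6 44-45 | P4 45-47 | P7 47-49 | P5 49-50 |
Completion: P1=13  P2=44  P3=30  P4=47  P5=50  P6=45  P7=49
Turnaround(P3) = completion − arrival = 30 − 4 = 26

26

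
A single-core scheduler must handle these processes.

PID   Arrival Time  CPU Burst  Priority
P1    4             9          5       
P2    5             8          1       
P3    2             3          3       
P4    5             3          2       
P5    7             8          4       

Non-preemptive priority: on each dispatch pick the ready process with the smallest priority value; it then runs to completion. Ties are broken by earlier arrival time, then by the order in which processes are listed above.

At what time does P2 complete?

13

Schedule: | idle 0-2 | P3 2-5 | P2 5-13 | P4 13-16 | P5 16-24 | P1 24-33 |
Completion: P1=33  P2=13  P3=5  P4=16  P5=24
Turnaround (C−A): P1=29  P2=8  P3=3  P4=11  P5=17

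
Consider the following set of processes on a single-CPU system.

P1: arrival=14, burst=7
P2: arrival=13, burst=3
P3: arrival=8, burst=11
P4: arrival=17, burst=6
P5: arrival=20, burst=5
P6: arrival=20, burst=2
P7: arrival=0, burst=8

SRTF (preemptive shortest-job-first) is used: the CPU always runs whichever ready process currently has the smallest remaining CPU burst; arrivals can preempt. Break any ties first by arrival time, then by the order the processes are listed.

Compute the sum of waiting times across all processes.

42

Schedule: | P7 0-8 | P3 8-13 | P2 13-16 | P3 16-22 | P6 22-24 | P5 24-29 | P4 29-35 | P1 35-42 |
Completion: P1=42  P2=16  P3=22  P4=35  P5=29  P6=24  P7=8
Waiting = turnaround − burst: P1=21, P2=0, P3=3, P4=12, P5=4, P6=2, P7=0
Total waiting = 21 + 0 + 3 + 12 + 4 + 2 + 0 = 42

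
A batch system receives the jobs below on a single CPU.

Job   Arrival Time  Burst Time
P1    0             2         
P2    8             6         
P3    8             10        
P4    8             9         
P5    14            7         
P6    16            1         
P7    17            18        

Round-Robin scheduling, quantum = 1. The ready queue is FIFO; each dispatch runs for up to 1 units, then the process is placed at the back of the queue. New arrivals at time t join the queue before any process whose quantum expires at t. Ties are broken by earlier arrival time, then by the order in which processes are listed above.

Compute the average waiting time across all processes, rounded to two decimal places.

17.86

Schedule: | P1 0-2 | idle 2-8 | P2 8-9 | P3 9-10 | P4 10-11 | P2 11-12 | P3 12-13 | P4 13-14 | P2 14-15 | P3 15-16 | P5 16-17 | P4 17-18 | P2 18-19 | P6 19-20 | P3 20-21 | P7 21-22 | P5 22-23 | P4 23-24 | P2 24-25 | P3 25-26 | P7 26-27 | P5 27-28 | P4 28-29 | P2 29-30 | P3 30-31 | P7 31-32 | P5 32-33 | P4 33-34 | P3 34-35 | P7 35-36 | P5 36-37 | P4 37-38 | P3 38-39 | P7 39-40 | P5 40-41 | P4 41-42 | P3 42-43 | P7 43-44 | P5 44-45 | P4 45-46 | P3 46-47 | P7 47-59 |
Completion: P1=2  P2=30  P3=47  P4=46  P5=45  P6=20  P7=59
Waiting times: P1=0, P2=16, P3=29, P4=29, P5=24, P6=3, P7=24
Average waiting = (0+16+29+29+24+3+24) / 7 = 125/7 = 17.86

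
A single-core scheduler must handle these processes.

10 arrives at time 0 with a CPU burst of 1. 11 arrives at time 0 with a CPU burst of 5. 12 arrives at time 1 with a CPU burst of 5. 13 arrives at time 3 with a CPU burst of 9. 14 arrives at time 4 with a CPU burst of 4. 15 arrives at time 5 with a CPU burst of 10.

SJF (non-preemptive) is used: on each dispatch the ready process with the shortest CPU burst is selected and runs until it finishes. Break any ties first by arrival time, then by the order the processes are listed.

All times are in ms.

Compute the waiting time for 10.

Gantt: | 10 0-1 | 11 1-6 | 14 6-10 | 12 10-15 | 13 15-24 | 15 24-34 |
Completion: 10=1  11=6  12=15  13=24  14=10  15=34
Waiting(10) = turnaround − burst = 1 − 1 = 0

0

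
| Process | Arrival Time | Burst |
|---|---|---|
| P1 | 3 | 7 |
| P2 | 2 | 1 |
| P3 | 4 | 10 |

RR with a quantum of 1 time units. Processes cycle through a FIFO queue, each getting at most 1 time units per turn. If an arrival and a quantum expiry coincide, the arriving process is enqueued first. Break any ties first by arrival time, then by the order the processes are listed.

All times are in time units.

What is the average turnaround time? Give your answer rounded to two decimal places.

Timeline: | idle 0-2 | P2 2-3 | P1 3-4 | P3 4-5 | P1 5-6 | P3 6-7 | P1 7-8 | P3 8-9 | P1 9-10 | P3 10-11 | P1 11-12 | P3 12-13 | P1 13-14 | P3 14-15 | P1 15-16 | P3 16-20 |
Completion: P1=16  P2=3  P3=20
Turnaround (C−A): P1=13  P2=1  P3=16
Turnaround times: P1=13, P2=1, P3=16
Average turnaround = (13+1+16) / 3 = 30/3 = 10.00

10.00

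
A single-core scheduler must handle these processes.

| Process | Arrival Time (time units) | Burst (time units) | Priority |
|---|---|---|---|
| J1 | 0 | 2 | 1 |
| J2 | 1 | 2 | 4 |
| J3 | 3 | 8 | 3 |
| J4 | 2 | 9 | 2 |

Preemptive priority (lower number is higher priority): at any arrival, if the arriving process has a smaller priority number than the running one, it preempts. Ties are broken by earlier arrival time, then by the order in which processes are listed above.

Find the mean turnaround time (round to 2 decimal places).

11.75

Gantt: | J1 0-2 | J4 2-11 | J3 11-19 | J2 19-21 |
Completion: J1=2  J2=21  J3=19  J4=11
Turnaround (C−A): J1=2  J2=20  J3=16  J4=9
Turnaround times: J1=2, J2=20, J3=16, J4=9
Average turnaround = (2+20+16+9) / 4 = 47/4 = 11.75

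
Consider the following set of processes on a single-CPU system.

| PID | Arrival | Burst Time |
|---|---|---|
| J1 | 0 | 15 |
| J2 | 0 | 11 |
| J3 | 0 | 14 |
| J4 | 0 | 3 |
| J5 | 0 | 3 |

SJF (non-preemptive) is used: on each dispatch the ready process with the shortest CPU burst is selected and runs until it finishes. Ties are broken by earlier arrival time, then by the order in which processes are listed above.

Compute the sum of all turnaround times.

103

Schedule: | J4 0-3 | J5 3-6 | J2 6-17 | J3 17-31 | J1 31-46 |
Completion: J1=46  J2=17  J3=31  J4=3  J5=6
Turnaround (C−A): J1=46  J2=17  J3=31  J4=3  J5=6
Turnaround = completion − arrival: J1=46, J2=17, J3=31, J4=3, J5=6
Total turnaround = 46 + 17 + 31 + 3 + 6 = 103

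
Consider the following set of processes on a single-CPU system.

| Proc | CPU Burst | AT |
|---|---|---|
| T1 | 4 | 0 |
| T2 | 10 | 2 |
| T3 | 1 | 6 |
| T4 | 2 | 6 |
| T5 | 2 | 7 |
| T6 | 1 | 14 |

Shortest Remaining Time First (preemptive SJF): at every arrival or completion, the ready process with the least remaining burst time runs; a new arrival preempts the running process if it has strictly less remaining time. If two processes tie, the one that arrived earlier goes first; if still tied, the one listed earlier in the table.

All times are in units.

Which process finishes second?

T3

Schedule: | T1 0-4 | T2 4-6 | T3 6-7 | T4 7-9 | T5 9-11 | T2 11-14 | T6 14-15 | T2 15-20 |
Completion: T1=4  T2=20  T3=7  T4=9  T5=11  T6=15
Finish order: T1 → T3 → T4 → T5 → T6 → T2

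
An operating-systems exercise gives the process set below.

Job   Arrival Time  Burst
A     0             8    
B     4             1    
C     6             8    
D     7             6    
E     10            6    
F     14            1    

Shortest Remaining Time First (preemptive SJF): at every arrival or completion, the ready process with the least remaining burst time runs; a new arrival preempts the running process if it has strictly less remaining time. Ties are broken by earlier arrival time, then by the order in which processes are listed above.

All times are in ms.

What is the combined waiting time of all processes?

26

Schedule: | A 0-4 | B 4-5 | A 5-9 | D 9-15 | F 15-16 | E 16-22 | C 22-30 |
Completion: A=9  B=5  C=30  D=15  E=22  F=16
Turnaround (C−A): A=9  B=1  C=24  D=8  E=12  F=2
Waiting = turnaround − burst: A=1, B=0, C=16, D=2, E=6, F=1
Total waiting = 1 + 0 + 16 + 2 + 6 + 1 = 26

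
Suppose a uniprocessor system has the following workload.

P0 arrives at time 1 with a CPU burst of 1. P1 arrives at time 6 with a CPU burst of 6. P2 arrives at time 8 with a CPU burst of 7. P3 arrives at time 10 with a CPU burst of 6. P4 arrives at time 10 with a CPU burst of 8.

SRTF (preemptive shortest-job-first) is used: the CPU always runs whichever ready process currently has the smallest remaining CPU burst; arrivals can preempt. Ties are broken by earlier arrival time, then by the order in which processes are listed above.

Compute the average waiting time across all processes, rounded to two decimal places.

Schedule: | idle 0-1 | P0 1-2 | idle 2-6 | P1 6-12 | P3 12-18 | P2 18-25 | P4 25-33 |
Completion: P0=2  P1=12  P2=25  P3=18  P4=33
Waiting times: P0=0, P1=0, P2=10, P3=2, P4=15
Average waiting = (0+0+10+2+15) / 5 = 27/5 = 5.40

5.40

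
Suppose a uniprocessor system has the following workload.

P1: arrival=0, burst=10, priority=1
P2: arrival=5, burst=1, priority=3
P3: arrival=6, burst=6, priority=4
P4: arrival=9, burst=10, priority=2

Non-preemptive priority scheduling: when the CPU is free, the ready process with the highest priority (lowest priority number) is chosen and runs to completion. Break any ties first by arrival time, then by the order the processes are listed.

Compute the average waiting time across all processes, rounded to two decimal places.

Schedule: | P1 0-10 | P4 10-20 | P2 20-21 | P3 21-27 |
Completion: P1=10  P2=21  P3=27  P4=20
Waiting times: P1=0, P2=15, P3=15, P4=1
Average waiting = (0+15+15+1) / 4 = 31/4 = 7.75

7.75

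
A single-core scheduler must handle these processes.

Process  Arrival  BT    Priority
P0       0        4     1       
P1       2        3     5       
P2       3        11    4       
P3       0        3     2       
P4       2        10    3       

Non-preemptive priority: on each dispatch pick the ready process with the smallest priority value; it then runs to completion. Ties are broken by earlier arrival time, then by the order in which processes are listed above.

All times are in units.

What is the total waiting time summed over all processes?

49

Schedule: | P0 0-4 | P3 4-7 | P4 7-17 | P2 17-28 | P1 28-31 |
Completion: P0=4  P1=31  P2=28  P3=7  P4=17
Turnaround (C−A): P0=4  P1=29  P2=25  P3=7  P4=15
Waiting = turnaround − burst: P0=0, P1=26, P2=14, P3=4, P4=5
Total waiting = 0 + 26 + 14 + 4 + 5 = 49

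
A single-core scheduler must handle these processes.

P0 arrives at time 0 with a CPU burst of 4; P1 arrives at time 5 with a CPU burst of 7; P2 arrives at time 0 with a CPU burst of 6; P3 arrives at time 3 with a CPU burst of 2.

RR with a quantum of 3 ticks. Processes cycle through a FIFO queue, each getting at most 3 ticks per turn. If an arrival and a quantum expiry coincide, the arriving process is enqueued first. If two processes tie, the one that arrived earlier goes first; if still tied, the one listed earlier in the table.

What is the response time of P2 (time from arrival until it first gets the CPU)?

Gantt: | P0 0-3 | P2 3-6 | P3 6-8 | P0 8-9 | P1 9-12 | P2 12-15 | P1 15-19 |
Completion: P0=9  P1=19  P2=15  P3=8
Turnaround (C−A): P0=9  P1=14  P2=15  P3=5
Response(P2) = first start − arrival = 3 − 0 = 3

3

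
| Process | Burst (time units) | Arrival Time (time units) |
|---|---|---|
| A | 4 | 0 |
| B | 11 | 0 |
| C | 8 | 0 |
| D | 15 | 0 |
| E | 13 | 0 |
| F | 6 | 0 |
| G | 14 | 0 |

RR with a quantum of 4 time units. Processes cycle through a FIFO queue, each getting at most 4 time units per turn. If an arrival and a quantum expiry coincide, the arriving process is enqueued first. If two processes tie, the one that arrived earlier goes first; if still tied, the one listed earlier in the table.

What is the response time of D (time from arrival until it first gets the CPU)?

12

Gantt: | A 0-4 | B 4-8 | C 8-12 | D 12-16 | E 16-20 | F 20-24 | G 24-28 | B 28-32 | C 32-36 | D 36-40 | E 40-44 | F 44-46 | G 46-50 | B 50-53 | D 53-57 | E 57-61 | G 61-65 | D 65-68 | E 68-69 | G 69-71 |
Completion: A=4  B=53  C=36  D=68  E=69  F=46  G=71
Turnaround (C−A): A=4  B=53  C=36  D=68  E=69  F=46  G=71
Response(D) = first start − arrival = 12 − 0 = 12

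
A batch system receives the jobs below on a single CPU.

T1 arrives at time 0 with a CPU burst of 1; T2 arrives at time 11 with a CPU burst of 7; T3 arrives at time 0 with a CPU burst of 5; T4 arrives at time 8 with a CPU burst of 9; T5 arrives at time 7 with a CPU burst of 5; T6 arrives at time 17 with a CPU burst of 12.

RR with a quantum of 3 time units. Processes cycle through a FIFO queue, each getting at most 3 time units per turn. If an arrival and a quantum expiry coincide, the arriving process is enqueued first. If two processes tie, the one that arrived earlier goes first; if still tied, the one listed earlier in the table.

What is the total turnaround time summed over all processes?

Gantt: | T1 0-1 | T3 1-6 | idle 6-7 | T5 7-10 | T4 10-13 | T5 13-15 | T2 15-18 | T4 18-21 | T6 21-24 | T2 24-27 | T4 27-30 | T6 30-33 | T2 33-34 | T6 34-40 |
Completion: T1=1  T2=34  T3=6  T4=30  T5=15  T6=40
Turnaround (C−A): T1=1  T2=23  T3=6  T4=22  T5=8  T6=23
Turnaround = completion − arrival: T1=1, T2=23, T3=6, T4=22, T5=8, T6=23
Total turnaround = 1 + 23 + 6 + 22 + 8 + 23 = 83

83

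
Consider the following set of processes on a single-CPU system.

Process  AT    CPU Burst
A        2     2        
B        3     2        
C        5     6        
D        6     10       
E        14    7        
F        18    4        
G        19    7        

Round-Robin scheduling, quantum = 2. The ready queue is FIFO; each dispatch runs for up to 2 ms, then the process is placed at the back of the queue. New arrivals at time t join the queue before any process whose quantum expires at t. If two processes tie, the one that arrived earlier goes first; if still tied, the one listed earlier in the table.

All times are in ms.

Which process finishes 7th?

G

Timeline: | idle 0-2 | A 2-4 | B 4-6 | C 6-8 | D 8-10 | C 10-12 | D 12-14 | C 14-16 | E 16-18 | D 18-20 | F 20-22 | E 22-24 | G 24-26 | D 26-28 | F 28-30 | E 30-32 | G 32-34 | D 34-36 | E 36-37 | G 37-40 |
Completion: A=4  B=6  C=16  D=36  E=37  F=30  G=40
Finish order: A → B → C → F → D → E → G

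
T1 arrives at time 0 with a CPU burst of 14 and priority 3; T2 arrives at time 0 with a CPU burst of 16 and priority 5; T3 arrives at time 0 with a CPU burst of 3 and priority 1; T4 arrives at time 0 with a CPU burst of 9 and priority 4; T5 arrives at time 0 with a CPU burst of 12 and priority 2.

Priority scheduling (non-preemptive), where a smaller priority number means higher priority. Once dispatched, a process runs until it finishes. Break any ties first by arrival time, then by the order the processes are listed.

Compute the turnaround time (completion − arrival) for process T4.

Schedule: | T3 0-3 | T5 3-15 | T1 15-29 | T4 29-38 | T2 38-54 |
Completion: T1=29  T2=54  T3=3  T4=38  T5=15
Turnaround(T4) = completion − arrival = 38 − 0 = 38

38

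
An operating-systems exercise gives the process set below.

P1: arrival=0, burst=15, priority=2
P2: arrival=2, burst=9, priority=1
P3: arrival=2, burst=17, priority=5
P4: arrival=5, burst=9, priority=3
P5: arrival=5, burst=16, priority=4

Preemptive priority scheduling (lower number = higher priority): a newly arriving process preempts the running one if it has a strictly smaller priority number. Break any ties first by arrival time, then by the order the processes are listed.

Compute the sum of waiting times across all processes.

Schedule: | P1 0-2 | P2 2-11 | P1 11-24 | P4 24-33 | P5 33-49 | P3 49-66 |
Completion: P1=24  P2=11  P3=66  P4=33  P5=49
Turnaround (C−A): P1=24  P2=9  P3=64  P4=28  P5=44
Waiting = turnaround − burst: P1=9, P2=0, P3=47, P4=19, P5=28
Total waiting = 9 + 0 + 47 + 19 + 28 = 103

103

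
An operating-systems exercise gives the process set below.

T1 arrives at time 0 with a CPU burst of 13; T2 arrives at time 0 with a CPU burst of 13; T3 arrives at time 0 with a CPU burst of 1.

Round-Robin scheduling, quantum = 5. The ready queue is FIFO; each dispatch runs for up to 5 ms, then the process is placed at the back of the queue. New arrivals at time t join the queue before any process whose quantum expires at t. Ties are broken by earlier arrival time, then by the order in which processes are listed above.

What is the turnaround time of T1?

Timeline: | T1 0-5 | T2 5-10 | T3 10-11 | T1 11-16 | T2 16-21 | T1 21-24 | T2 24-27 |
Completion: T1=24  T2=27  T3=11
Turnaround (C−A): T1=24  T2=27  T3=11
Turnaround(T1) = completion − arrival = 24 − 0 = 24

24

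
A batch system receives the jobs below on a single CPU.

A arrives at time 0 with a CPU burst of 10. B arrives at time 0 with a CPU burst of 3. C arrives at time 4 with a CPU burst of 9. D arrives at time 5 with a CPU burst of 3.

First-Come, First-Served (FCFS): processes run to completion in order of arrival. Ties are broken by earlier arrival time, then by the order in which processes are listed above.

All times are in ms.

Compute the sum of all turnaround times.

61

Schedule: | A 0-10 | B 10-13 | C 13-22 | D 22-25 |
Completion: A=10  B=13  C=22  D=25
Turnaround = completion − arrival: A=10, B=13, C=18, D=20
Total turnaround = 10 + 13 + 18 + 20 = 61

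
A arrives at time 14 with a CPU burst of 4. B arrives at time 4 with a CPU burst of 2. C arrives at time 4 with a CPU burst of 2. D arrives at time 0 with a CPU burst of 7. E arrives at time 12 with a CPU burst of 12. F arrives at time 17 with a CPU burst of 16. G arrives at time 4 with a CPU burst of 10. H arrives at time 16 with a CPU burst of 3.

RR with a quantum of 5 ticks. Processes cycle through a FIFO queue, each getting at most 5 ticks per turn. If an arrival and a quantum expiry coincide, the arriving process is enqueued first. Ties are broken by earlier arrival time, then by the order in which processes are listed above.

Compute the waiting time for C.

Gantt: | D 0-5 | B 5-7 | C 7-9 | G 9-14 | D 14-16 | E 16-21 | A 21-25 | G 25-30 | H 30-33 | F 33-38 | E 38-43 | F 43-48 | E 48-50 | F 50-56 |
Completion: A=25  B=7  C=9  D=16  E=50  F=56  G=30  H=33
Turnaround (C−A): A=11  B=3  C=5  D=16  E=38  F=39  G=26  H=17
Waiting(C) = turnaround − burst = 5 − 2 = 3

3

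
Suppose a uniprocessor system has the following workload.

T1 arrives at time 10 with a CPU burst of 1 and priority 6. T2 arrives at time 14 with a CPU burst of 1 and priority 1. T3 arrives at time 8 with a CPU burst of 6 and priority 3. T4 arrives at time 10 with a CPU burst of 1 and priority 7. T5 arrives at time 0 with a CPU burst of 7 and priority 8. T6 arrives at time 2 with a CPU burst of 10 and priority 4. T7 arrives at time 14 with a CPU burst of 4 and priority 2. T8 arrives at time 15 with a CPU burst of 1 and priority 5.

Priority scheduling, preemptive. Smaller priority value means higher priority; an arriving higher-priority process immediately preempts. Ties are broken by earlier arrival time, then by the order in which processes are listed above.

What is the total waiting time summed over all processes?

73

Timeline: | T5 0-2 | T6 2-8 | T3 8-14 | T2 14-15 | T7 15-19 | T6 19-23 | T8 23-24 | T1 24-25 | T4 25-26 | T5 26-31 |
Completion: T1=25  T2=15  T3=14  T4=26  T5=31  T6=23  T7=19  T8=24
Waiting = turnaround − burst: T1=14, T2=0, T3=0, T4=15, T5=24, T6=11, T7=1, T8=8
Total waiting = 14 + 0 + 0 + 15 + 24 + 11 + 1 + 8 = 73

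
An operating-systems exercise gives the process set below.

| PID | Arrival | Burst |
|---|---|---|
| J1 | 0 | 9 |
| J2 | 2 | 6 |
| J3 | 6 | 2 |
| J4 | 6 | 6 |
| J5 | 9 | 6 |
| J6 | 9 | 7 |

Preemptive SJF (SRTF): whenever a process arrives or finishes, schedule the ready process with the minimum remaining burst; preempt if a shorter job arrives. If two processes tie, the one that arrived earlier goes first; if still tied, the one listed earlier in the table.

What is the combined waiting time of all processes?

53

Gantt: | J1 0-2 | J2 2-8 | J3 8-10 | J4 10-16 | J5 16-22 | J1 22-29 | J6 29-36 |
Completion: J1=29  J2=8  J3=10  J4=16  J5=22  J6=36
Turnaround (C−A): J1=29  J2=6  J3=4  J4=10  J5=13  J6=27
Waiting = turnaround − burst: J1=20, J2=0, J3=2, J4=4, J5=7, J6=20
Total waiting = 20 + 0 + 2 + 4 + 7 + 20 = 53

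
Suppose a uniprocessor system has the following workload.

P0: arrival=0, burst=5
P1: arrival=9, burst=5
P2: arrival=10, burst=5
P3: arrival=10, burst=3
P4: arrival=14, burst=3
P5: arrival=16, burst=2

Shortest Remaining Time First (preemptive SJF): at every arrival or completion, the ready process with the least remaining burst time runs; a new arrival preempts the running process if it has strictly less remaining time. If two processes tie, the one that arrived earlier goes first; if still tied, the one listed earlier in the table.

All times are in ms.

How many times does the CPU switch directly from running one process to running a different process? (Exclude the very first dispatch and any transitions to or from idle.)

5

Schedule: | P0 0-5 | idle 5-9 | P1 9-10 | P3 10-13 | P1 13-17 | P5 17-19 | P4 19-22 | P2 22-27 |
Completion: P0=5  P1=17  P2=27  P3=13  P4=22  P5=19
Turnaround (C−A): P0=5  P1=8  P2=17  P3=3  P4=8  P5=3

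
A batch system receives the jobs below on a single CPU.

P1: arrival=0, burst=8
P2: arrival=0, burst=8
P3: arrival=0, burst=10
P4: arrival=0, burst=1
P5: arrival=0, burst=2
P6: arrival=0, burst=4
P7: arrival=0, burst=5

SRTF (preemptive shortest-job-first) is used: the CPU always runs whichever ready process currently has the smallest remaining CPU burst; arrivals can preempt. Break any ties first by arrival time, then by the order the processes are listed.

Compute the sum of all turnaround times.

109

Schedule: | P4 0-1 | P5 1-3 | P6 3-7 | P7 7-12 | P1 12-20 | P2 20-28 | P3 28-38 |
Completion: P1=20  P2=28  P3=38  P4=1  P5=3  P6=7  P7=12
Turnaround (C−A): P1=20  P2=28  P3=38  P4=1  P5=3  P6=7  P7=12
Turnaround = completion − arrival: P1=20, P2=28, P3=38, P4=1, P5=3, P6=7, P7=12
Total turnaround = 20 + 28 + 38 + 1 + 3 + 7 + 12 = 109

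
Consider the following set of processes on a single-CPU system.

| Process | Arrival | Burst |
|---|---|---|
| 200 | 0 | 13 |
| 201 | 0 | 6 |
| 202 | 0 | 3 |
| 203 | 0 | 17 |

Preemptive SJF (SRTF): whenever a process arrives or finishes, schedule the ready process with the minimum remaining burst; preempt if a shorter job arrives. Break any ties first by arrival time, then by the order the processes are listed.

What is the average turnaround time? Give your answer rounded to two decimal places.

Gantt: | 202 0-3 | 201 3-9 | 200 9-22 | 203 22-39 |
Completion: 200=22  201=9  202=3  203=39
Turnaround (C−A): 200=22  201=9  202=3  203=39
Turnaround times: 200=22, 201=9, 202=3, 203=39
Average turnaround = (22+9+3+39) / 4 = 73/4 = 18.25

18.25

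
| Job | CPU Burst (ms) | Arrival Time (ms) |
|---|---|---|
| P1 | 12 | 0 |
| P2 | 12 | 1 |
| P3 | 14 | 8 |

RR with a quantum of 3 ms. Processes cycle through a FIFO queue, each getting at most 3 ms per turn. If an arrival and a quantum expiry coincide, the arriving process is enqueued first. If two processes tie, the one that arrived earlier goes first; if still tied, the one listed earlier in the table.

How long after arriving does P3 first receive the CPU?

4

Timeline: | P1 0-3 | P2 3-6 | P1 6-9 | P2 9-12 | P3 12-15 | P1 15-18 | P2 18-21 | P3 21-24 | P1 24-27 | P2 27-30 | P3 30-38 |
Completion: P1=27  P2=30  P3=38
Turnaround (C−A): P1=27  P2=29  P3=30
Response(P3) = first start − arrival = 12 − 8 = 4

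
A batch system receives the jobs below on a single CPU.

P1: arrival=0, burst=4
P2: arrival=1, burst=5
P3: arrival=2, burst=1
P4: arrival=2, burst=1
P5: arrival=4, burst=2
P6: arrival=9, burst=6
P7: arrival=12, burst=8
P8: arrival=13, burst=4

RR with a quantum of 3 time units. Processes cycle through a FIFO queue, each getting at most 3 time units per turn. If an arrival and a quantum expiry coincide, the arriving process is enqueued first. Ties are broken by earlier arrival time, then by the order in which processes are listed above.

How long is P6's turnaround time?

16

Schedule: | P1 0-3 | P2 3-6 | P3 6-7 | P4 7-8 | P1 8-9 | P5 9-11 | P2 11-13 | P6 13-16 | P7 16-19 | P8 19-22 | P6 22-25 | P7 25-28 | P8 28-29 | P7 29-31 |
Completion: P1=9  P2=13  P3=7  P4=8  P5=11  P6=25  P7=31  P8=29
Turnaround (C−A): P1=9  P2=12  P3=5  P4=6  P5=7  P6=16  P7=19  P8=16
Turnaround(P6) = completion − arrival = 25 − 9 = 16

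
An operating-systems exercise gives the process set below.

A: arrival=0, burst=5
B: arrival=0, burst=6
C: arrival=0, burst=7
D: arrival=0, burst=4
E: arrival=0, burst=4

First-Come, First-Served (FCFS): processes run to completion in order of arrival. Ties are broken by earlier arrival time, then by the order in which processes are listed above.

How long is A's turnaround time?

Timeline: | A 0-5 | B 5-11 | C 11-18 | D 18-22 | E 22-26 |
Completion: A=5  B=11  C=18  D=22  E=26
Turnaround(A) = completion − arrival = 5 − 0 = 5

5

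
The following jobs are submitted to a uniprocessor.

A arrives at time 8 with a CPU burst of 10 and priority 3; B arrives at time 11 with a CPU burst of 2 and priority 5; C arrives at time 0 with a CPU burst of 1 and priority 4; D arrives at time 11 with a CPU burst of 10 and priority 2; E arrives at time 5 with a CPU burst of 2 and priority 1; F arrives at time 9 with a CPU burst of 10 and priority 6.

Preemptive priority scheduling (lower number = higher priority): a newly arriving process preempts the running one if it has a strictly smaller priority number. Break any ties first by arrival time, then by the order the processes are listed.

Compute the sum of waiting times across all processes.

Gantt: | C 0-1 | idle 1-5 | E 5-7 | idle 7-8 | A 8-11 | D 11-21 | A 21-28 | B 28-30 | F 30-40 |
Completion: A=28  B=30  C=1  D=21  E=7  F=40
Turnaround (C−A): A=20  B=19  C=1  D=10  E=2  F=31
Waiting = turnaround − burst: A=10, B=17, C=0, D=0, E=0, F=21
Total waiting = 10 + 17 + 0 + 0 + 0 + 21 = 48

48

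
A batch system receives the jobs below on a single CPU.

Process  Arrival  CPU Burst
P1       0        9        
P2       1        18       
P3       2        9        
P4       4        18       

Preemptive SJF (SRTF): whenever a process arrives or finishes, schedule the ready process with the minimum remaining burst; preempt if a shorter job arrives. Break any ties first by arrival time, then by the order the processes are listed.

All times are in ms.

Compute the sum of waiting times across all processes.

56

Gantt: | P1 0-9 | P3 9-18 | P2 18-36 | P4 36-54 |
Completion: P1=9  P2=36  P3=18  P4=54
Turnaround (C−A): P1=9  P2=35  P3=16  P4=50
Waiting = turnaround − burst: P1=0, P2=17, P3=7, P4=32
Total waiting = 0 + 17 + 7 + 32 = 56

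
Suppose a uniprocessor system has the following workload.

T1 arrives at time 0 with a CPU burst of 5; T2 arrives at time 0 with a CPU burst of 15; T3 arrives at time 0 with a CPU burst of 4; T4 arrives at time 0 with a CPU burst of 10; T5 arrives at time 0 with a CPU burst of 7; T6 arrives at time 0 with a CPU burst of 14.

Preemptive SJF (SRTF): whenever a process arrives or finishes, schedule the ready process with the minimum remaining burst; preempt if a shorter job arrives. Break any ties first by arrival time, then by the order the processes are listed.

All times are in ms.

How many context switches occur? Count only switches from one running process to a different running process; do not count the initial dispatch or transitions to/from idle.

Timeline: | T3 0-4 | T1 4-9 | T5 9-16 | T4 16-26 | T6 26-40 | T2 40-55 |
Completion: T1=9  T2=55  T3=4  T4=26  T5=16  T6=40
Turnaround (C−A): T1=9  T2=55  T3=4  T4=26  T5=16  T6=40

5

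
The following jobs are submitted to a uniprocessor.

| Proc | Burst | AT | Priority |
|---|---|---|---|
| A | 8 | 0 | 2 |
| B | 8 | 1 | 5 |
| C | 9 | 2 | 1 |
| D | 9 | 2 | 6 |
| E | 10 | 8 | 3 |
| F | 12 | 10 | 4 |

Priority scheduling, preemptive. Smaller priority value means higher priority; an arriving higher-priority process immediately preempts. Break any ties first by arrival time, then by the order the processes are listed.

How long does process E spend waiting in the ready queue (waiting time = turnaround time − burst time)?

Gantt: | A 0-2 | C 2-11 | A 11-17 | E 17-27 | F 27-39 | B 39-47 | D 47-56 |
Completion: A=17  B=47  C=11  D=56  E=27  F=39
Waiting(E) = turnaround − burst = 19 − 10 = 9

9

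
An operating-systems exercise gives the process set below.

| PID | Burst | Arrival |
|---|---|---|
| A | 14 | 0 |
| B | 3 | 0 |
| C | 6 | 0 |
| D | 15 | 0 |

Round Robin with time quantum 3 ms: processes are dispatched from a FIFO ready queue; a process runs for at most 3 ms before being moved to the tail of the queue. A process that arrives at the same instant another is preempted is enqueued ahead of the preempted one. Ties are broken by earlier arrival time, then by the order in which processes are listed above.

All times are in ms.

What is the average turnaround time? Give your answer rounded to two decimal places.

Schedule: | A 0-3 | B 3-6 | C 6-9 | D 9-12 | A 12-15 | C 15-18 | D 18-21 | A 21-24 | D 24-27 | A 27-30 | D 30-33 | A 33-35 | D 35-38 |
Completion: A=35  B=6  C=18  D=38
Turnaround (C−A): A=35  B=6  C=18  D=38
Turnaround times: A=35, B=6, C=18, D=38
Average turnaround = (35+6+18+38) / 4 = 97/4 = 24.25

24.25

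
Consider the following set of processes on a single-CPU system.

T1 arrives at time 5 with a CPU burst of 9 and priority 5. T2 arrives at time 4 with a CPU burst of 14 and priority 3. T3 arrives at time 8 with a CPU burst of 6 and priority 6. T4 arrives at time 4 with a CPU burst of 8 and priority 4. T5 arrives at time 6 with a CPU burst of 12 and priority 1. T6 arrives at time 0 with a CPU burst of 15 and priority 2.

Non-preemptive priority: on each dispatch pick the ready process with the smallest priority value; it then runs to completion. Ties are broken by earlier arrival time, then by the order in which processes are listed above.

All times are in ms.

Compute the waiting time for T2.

Schedule: | T6 0-15 | T5 15-27 | T2 27-41 | T4 41-49 | T1 49-58 | T3 58-64 |
Completion: T1=58  T2=41  T3=64  T4=49  T5=27  T6=15
Turnaround (C−A): T1=53  T2=37  T3=56  T4=45  T5=21  T6=15
Waiting(T2) = turnaround − burst = 37 − 14 = 23

23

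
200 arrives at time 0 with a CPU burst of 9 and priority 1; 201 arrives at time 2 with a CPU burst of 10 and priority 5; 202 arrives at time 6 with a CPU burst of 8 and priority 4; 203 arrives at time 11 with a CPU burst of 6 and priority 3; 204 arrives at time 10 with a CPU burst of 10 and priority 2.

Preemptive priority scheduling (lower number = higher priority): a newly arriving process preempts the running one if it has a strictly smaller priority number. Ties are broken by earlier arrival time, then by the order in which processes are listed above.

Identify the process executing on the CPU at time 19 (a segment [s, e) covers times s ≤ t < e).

Schedule: | 200 0-9 | 202 9-10 | 204 10-20 | 203 20-26 | 202 26-33 | 201 33-43 |
Completion: 200=9  201=43  202=33  203=26  204=20
Turnaround (C−A): 200=9  201=41  202=27  203=15  204=10

204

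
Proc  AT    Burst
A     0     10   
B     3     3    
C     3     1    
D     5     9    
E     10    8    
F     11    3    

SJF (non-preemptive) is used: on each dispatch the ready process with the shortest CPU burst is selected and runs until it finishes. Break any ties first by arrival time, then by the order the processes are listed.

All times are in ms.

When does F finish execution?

Schedule: | A 0-10 | C 10-11 | B 11-14 | F 14-17 | E 17-25 | D 25-34 |
Completion: A=10  B=14  C=11  D=34  E=25  F=17
Turnaround (C−A): A=10  B=11  C=8  D=29  E=15  F=6

17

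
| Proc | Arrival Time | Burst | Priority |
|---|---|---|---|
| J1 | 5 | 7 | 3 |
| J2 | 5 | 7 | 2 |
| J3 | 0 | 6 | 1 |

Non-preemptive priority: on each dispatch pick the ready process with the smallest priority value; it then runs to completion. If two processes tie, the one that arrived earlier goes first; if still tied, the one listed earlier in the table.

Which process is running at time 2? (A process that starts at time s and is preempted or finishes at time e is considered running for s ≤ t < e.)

Timeline: | J3 0-6 | J2 6-13 | J1 13-20 |
Completion: J1=20  J2=13  J3=6
Turnaround (C−A): J1=15  J2=8  J3=6

J3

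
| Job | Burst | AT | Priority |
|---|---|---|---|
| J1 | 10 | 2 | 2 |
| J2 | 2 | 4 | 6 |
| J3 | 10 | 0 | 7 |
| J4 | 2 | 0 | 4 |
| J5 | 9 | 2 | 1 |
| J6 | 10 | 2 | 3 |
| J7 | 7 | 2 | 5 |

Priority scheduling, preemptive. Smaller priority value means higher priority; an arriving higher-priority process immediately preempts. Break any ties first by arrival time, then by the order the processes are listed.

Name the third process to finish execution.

Timeline: | J4 0-2 | J5 2-11 | J1 11-21 | J6 21-31 | J7 31-38 | J2 38-40 | J3 40-50 |
Completion: J1=21  J2=40  J3=50  J4=2  J5=11  J6=31  J7=38
Finish order: J4 → J5 → J1 → J6 → J7 → J2 → J3

J1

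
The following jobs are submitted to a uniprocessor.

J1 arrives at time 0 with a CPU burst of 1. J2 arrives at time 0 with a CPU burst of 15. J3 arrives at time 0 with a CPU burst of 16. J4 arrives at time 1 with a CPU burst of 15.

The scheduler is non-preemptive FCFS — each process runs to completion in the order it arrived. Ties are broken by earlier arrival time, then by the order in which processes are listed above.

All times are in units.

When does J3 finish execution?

Gantt: | J1 0-1 | J2 1-16 | J3 16-32 | J4 32-47 |
Completion: J1=1  J2=16  J3=32  J4=47
Turnaround (C−A): J1=1  J2=16  J3=32  J4=46

32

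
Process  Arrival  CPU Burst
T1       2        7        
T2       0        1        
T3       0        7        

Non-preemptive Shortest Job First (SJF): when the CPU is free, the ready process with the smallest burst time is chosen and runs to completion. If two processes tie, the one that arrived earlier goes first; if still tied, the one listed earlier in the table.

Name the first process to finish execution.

Timeline: | T2 0-1 | T3 1-8 | T1 8-15 |
Completion: T1=15  T2=1  T3=8
Turnaround (C−A): T1=13  T2=1  T3=8
Finish order: T2 → T3 → T1

T2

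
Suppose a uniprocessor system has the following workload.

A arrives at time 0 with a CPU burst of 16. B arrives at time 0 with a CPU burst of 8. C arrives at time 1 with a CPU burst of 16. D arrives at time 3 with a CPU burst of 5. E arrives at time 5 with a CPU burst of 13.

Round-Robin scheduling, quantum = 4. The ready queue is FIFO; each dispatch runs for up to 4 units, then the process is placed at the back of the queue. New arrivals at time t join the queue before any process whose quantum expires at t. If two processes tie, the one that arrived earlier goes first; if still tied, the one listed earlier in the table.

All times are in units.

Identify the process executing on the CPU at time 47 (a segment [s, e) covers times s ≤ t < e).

A

Schedule: | A 0-4 | B 4-8 | C 8-12 | D 12-16 | A 16-20 | E 20-24 | B 24-28 | C 28-32 | D 32-33 | A 33-37 | E 37-41 | C 41-45 | A 45-49 | E 49-53 | C 53-57 | E 57-58 |
Completion: A=49  B=28  C=57  D=33  E=58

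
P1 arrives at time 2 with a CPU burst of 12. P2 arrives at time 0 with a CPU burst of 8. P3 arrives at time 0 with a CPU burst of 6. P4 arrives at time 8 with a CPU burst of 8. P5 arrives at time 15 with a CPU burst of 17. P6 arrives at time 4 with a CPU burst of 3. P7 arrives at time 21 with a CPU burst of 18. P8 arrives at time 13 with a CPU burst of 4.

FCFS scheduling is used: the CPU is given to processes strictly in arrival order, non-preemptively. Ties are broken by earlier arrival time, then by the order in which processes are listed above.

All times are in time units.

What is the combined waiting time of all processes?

Gantt: | P2 0-8 | P3 8-14 | P1 14-26 | P6 26-29 | P4 29-37 | P8 37-41 | P5 41-58 | P7 58-76 |
Completion: P1=26  P2=8  P3=14  P4=37  P5=58  P6=29  P7=76  P8=41
Turnaround (C−A): P1=24  P2=8  P3=14  P4=29  P5=43  P6=25  P7=55  P8=28
Waiting = turnaround − burst: P1=12, P2=0, P3=8, P4=21, P5=26, P6=22, P7=37, P8=24
Total waiting = 12 + 0 + 8 + 21 + 26 + 22 + 37 + 24 = 150

150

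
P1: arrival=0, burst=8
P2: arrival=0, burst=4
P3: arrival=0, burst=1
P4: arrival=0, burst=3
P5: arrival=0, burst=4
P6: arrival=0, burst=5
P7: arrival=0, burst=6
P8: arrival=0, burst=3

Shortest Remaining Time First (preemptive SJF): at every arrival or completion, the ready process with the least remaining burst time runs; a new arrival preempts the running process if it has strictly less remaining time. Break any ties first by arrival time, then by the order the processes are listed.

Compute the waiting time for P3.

Schedule: | P3 0-1 | P4 1-4 | P8 4-7 | P2 7-11 | P5 11-15 | P6 15-20 | P7 20-26 | P1 26-34 |
Completion: P1=34  P2=11  P3=1  P4=4  P5=15  P6=20  P7=26  P8=7
Turnaround (C−A): P1=34  P2=11  P3=1  P4=4  P5=15  P6=20  P7=26  P8=7
Waiting(P3) = turnaround − burst = 1 − 1 = 0

0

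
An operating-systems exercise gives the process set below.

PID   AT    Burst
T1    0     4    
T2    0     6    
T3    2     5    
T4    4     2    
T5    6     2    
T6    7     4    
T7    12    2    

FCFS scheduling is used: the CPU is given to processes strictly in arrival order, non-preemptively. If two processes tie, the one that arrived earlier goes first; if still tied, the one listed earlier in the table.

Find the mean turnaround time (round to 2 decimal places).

Schedule: | T1 0-4 | T2 4-10 | T3 10-15 | T4 15-17 | T5 17-19 | T6 19-23 | T7 23-25 |
Completion: T1=4  T2=10  T3=15  T4=17  T5=19  T6=23  T7=25
Turnaround times: T1=4, T2=10, T3=13, T4=13, T5=13, T6=16, T7=13
Average turnaround = (4+10+13+13+13+16+13) / 7 = 82/7 = 11.71

11.71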